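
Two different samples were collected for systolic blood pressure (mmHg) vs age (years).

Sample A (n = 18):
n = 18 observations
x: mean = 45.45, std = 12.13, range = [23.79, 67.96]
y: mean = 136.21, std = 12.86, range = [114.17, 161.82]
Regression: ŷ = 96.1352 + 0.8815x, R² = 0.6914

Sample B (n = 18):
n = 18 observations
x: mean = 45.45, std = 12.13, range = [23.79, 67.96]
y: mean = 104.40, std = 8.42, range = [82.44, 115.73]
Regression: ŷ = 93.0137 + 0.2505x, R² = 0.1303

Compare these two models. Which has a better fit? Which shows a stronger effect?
Model A has the better fit (R² = 0.6914 vs 0.1303). Model A shows the stronger effect (|β₁| = 0.8815 vs 0.2505).

Model Comparison:

Which explains more variance? (R²)
- Model A: R² = 0.6914 → 69.14% of variance in blood pressure explained
- Model B: R² = 0.1303 → 13.03% of variance in blood pressure explained
- 0.6914 > 0.1303 → Model A has the better fit

Effect size (slope magnitude):
- Model A: β₁ = 0.8815 → predicted blood pressure rises 0.8815 mmHg per additional year of age
- Model B: β₁ = 0.2505 → predicted blood pressure rises 0.2505 mmHg per additional year of age
- |0.8815| > |0.2505| → Model A shows the stronger marginal effect

Note: The two samples could reflect different populations, time periods, or measurement quality.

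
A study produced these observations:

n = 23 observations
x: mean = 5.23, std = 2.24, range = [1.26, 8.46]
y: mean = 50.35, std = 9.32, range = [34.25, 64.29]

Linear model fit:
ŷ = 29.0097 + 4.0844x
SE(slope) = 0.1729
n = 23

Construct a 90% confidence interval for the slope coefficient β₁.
The 90% CI for β₁ is (3.7869, 4.3819)

Confidence interval for the slope:

The 90% CI for β₁ is: β̂₁ ± t*(α/2, n-2) × SE(β̂₁)

Step 1: Find critical t-value
- Confidence level = 0.9
- Degrees of freedom = n - 2 = 23 - 2 = 21
- t*(α/2, 21) = 1.7207

Step 2: Calculate margin of error
Margin = 1.7207 × 0.1729 = 0.2975

Step 3: Construct interval
CI = 4.0844 ± 0.2975
CI = (3.7869, 4.3819)

Interpretation: We are 90% confident that the true slope β₁ lies between 3.7869 and 4.3819.
Since 0 is outside the interval, a two-sided test at α = 0.10 would reject H₀: β₁ = 0.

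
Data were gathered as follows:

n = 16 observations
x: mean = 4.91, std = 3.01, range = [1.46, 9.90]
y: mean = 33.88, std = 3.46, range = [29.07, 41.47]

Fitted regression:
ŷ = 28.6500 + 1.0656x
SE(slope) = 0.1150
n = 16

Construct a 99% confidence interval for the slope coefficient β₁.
The 99% CI for β₁ is (0.7233, 1.4079)

Confidence interval for the slope:

The 99% CI for β₁ is: β̂₁ ± t*(α/2, n-2) × SE(β̂₁)

Step 1: Find critical t-value
- Confidence level = 0.99
- Degrees of freedom = n - 2 = 16 - 2 = 14
- t*(α/2, 14) = 2.9768

Step 2: Calculate margin of error
Margin = 2.9768 × 0.1150 = 0.3423

Step 3: Construct interval
CI = 1.0656 ± 0.3423
CI = (0.7233, 1.4079)

Interpretation: each one-unit increase in x is associated with a change in mean y of between 0.7233 and 1.4079, with 99% confidence.
Since 0 is outside the interval, a two-sided test at α = 0.01 would reject H₀: β₁ = 0.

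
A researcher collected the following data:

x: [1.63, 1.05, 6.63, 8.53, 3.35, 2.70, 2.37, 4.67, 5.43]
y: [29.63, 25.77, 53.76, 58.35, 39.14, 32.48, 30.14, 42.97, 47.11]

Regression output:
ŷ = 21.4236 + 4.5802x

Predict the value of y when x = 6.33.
ŷ = 50.4163

Plug x = 6.33 into the fitted line:

ŷ = 21.4236 + 4.5802 × 6.33
ŷ = 21.4236 + 28.9927
ŷ = 50.4163

This is a point prediction; actual observations scatter around it by roughly the residual standard deviation.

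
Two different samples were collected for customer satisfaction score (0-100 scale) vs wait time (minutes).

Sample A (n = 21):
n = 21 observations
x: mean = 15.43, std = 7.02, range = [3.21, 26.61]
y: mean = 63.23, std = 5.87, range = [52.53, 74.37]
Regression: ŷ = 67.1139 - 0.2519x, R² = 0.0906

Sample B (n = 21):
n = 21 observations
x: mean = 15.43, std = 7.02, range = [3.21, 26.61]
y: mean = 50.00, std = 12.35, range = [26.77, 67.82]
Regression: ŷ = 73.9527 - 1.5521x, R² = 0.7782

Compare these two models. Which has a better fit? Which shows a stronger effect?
Model B has the better fit (R² = 0.7782 vs 0.0906). Model B shows the stronger effect (|β₁| = 1.5521 vs 0.2519).

Model Comparison:

Goodness of fit (R²):
- Model A: R² = 0.0906 → 9.06% of variance in satisfaction score explained
- Model B: R² = 0.7782 → 77.82% of variance in satisfaction score explained
- 0.7782 > 0.0906 → Model B has the better fit

Which has the larger per-minute effect? (|β₁|)
- Model A: β₁ = -0.2519 → predicted satisfaction score falls 0.2519 points per additional minute of wait time
- Model B: β₁ = -1.5521 → predicted satisfaction score falls 1.5521 points per additional minute of wait time
- |-0.2519| < |-1.5521| → Model B shows the stronger marginal effect

Note: The two samples could reflect different populations, time periods, or measurement quality.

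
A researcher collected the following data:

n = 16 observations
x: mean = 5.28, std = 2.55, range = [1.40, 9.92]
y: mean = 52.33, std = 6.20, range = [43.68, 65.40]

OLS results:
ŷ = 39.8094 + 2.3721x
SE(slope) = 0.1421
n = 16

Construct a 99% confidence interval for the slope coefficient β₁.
The 99% CI for β₁ is (1.9491, 2.7951)

Confidence interval for the slope:

The 99% CI for β₁ is: β̂₁ ± t*(α/2, n-2) × SE(β̂₁)

Step 1: Find critical t-value
- Confidence level = 0.99
- Degrees of freedom = n - 2 = 16 - 2 = 14
- t*(α/2, 14) = 2.9768

Step 2: Calculate margin of error
Margin = 2.9768 × 0.1421 = 0.4230

Step 3: Construct interval
CI = 2.3721 ± 0.4230
CI = (1.9491, 2.7951)

Interpretation: We are 99% confident that the true slope β₁ lies between 1.9491 and 2.7951.
Since 0 is outside the interval, a two-sided test at α = 0.01 would reject H₀: β₁ = 0.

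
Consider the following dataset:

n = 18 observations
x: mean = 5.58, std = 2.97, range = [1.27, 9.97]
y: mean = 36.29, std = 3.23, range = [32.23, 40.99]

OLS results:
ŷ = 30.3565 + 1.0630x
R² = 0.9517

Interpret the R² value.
About 95.17% of the variability in y is accounted for by the regression on x (R² = 0.9517) — a strong linear fit.

The coefficient of determination R² is the fraction of the total variation in y that the fitted line accounts for.

Here R² = 0.9517:
- Explained: 95.17% of the variation in y
- Unexplained (residual): 100% − 95.17% = 4.83%
- Rule of thumb (below 0.3 weak; 0.3 to below 0.7 moderate; 0.7 and above strong) → strong

Note: R² never decreases when predictors are added, so it should not be used alone to compare models of different size.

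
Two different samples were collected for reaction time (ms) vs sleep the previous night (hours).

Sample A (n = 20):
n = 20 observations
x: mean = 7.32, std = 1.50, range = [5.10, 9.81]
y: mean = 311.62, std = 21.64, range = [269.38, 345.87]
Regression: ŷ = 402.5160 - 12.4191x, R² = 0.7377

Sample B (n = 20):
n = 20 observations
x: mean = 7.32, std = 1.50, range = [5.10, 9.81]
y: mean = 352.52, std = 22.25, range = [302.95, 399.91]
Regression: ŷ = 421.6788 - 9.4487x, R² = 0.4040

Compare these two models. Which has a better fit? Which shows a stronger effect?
Model A has the better fit (R² = 0.7377 vs 0.4040). Model A shows the stronger effect (|β₁| = 12.4191 vs 9.4487).

Model Comparison:

Which explains more variance? (R²)
- Model A: R² = 0.7377 → 73.77% of variance in reaction time explained
- Model B: R² = 0.4040 → 40.40% of variance in reaction time explained
- 0.7377 > 0.4040 → Model A has the better fit

Effect size (slope magnitude):
- Model A: β₁ = -12.4191 → predicted reaction time falls 12.4191 ms per additional hour of sleep
- Model B: β₁ = -9.4487 → predicted reaction time falls 9.4487 ms per additional hour of sleep
- |-12.4191| > |-9.4487| → Model A shows the stronger marginal effect

Note: A better fit (higher R²) doesn't necessarily mean a more important relationship.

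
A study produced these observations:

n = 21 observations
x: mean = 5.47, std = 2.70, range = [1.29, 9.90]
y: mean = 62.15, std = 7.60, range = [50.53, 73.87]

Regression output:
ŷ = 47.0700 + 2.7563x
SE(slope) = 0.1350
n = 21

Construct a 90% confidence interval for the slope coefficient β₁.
The 90% CI for β₁ is (2.5229, 2.9897)

Confidence interval for the slope:

The 90% CI for β₁ is: β̂₁ ± t*(α/2, n-2) × SE(β̂₁)

Step 1: Find critical t-value
- Confidence level = 0.9
- Degrees of freedom = n - 2 = 21 - 2 = 19
- t*(α/2, 19) = 1.7291

Step 2: Calculate margin of error
Margin = 1.7291 × 0.1350 = 0.2334

Step 3: Construct interval
CI = 2.7563 ± 0.2334
CI = (2.5229, 2.9897)

Interpretation: each one-unit increase in x is associated with a change in mean y of between 2.5229 and 2.9897, with 90% confidence.
Since 0 is outside the interval, a two-sided test at α = 0.10 would reject H₀: β₁ = 0.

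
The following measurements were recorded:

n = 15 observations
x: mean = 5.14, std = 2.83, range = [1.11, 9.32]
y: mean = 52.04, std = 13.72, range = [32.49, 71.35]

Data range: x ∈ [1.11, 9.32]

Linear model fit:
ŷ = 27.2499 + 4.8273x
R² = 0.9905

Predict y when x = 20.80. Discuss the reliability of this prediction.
ŷ = 127.6577, but this is extrapolation (above the data range [1.11, 9.32]) and may be unreliable.

Prediction calculation:
ŷ = 27.2499 + 4.8273 × 20.80
ŷ = 127.6577

Reliability:
- Data range: x ∈ [1.11, 9.32]
- Prediction point: x = 20.80 is 11.48 units above the observed range → this is EXTRAPOLATION, not interpolation

Why that matters here:
- R² describes fit only over the sampled x values; it says nothing about behaviour beyond them
- The linear relationship may not hold outside the observed range
- Real relationships often flatten, saturate, or turn nonlinear at extremes

The R² = 0.9905 only validates the fit within [1.11, 9.32]; treat ŷ = 127.6577 with caution.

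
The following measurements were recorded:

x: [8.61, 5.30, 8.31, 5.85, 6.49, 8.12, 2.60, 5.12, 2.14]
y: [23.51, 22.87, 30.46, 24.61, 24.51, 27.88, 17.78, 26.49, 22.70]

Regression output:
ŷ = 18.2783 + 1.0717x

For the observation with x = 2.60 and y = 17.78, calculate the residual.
Residual = -3.2847

The residual is the difference between the actual value and the predicted value:

Residual = y - ŷ

Step 1: Calculate predicted value
ŷ = 18.2783 + 1.0717 × 2.60
ŷ = 21.0647

Step 2: Calculate residual
Residual = 17.78 - 21.0647
Residual = -3.2847

Interpretation: the model overestimates the actual value by 3.2847 at this point (negative residual → observation lies below the fitted line).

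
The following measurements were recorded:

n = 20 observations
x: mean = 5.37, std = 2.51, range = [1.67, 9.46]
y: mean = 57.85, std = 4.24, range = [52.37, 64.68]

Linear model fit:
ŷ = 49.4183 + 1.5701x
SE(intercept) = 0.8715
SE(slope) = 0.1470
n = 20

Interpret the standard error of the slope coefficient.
SE(β̂₁) = 0.1470 is the estimated standard deviation of the slope estimate across repeated samples; relative to β̂₁ = 1.5701 that is 9.4%, a precise estimate.

What SE measures:
- The standard error quantifies the sampling variability of the coefficient estimate
- It is the estimated standard deviation of β̂₁ across hypothetical repeated samples of the same size
- Smaller SE → more precise estimate

Relative precision:
- SE / |β̂₁| = 0.1470 / 1.5701 = 9.4%
- Rule of thumb (under 20%: precise; 20% to under 50%: moderately precise; 50% or more: imprecise) → precise

Rough 95% range (±2 SE): 1.5701 ± 0.2940 → (1.2761, 1.8641).

What drives SE(β̂₁): larger n (here n = 20) → smaller SE; wider spread of x values → smaller SE.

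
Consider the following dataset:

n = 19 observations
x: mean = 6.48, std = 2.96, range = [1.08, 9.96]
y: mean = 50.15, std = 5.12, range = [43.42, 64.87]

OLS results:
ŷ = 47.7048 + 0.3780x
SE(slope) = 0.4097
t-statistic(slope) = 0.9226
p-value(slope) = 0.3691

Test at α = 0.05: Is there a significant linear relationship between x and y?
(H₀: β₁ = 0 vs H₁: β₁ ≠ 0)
Since p-value = 0.3691 ≥ α = 0.05, fail to reject H₀ — the slope is not significantly different from 0.

Hypothesis test for the slope coefficient:

H₀: β₁ = 0 (no linear relationship)
H₁: β₁ ≠ 0 (linear relationship exists)

Test statistic: t = β̂₁ / SE(β̂₁) = 0.3780 / 0.4097 = 0.9226

With df = 17, the two-sided p-value for |t| = 0.9226 is 0.3691.

Decision rule: reject H₀ if p-value < α.
p-value = 0.3691 ≥ α = 0.05 → fail to reject H₀.

At α = 0.05 the data do not provide convincing evidence of a nonzero slope.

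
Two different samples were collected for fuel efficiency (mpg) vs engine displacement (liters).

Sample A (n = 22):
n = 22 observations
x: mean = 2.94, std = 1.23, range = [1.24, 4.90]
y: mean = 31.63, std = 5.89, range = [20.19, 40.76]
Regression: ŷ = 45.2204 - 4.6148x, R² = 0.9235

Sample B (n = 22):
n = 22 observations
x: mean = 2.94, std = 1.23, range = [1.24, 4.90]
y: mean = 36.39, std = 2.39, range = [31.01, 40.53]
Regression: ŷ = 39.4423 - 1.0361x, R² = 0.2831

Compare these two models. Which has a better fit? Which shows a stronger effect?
Model A has the better fit (R² = 0.9235 vs 0.2831). Model A shows the stronger effect (|β₁| = 4.6148 vs 1.0361).

Model Comparison:

Goodness of fit (R²):
- Model A: R² = 0.9235 → 92.35% of variance in fuel efficiency explained
- Model B: R² = 0.2831 → 28.31% of variance in fuel efficiency explained
- 0.9235 > 0.2831 → Model A has the better fit

Which has the larger per-liter effect? (|β₁|)
- Model A: β₁ = -4.6148 → predicted fuel efficiency falls 4.6148 mpg per additional liter of engine displacement
- Model B: β₁ = -1.0361 → predicted fuel efficiency falls 1.0361 mpg per additional liter of engine displacement
- |-4.6148| > |-1.0361| → Model A shows the stronger marginal effect

Note: A steeper slope doesn't make a better model if the scatter around the line is large.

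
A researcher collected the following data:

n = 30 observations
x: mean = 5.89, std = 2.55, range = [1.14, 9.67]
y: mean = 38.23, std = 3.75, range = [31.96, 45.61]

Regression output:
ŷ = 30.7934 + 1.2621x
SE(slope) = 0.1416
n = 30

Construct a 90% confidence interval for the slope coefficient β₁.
The 90% CI for β₁ is (1.0212, 1.5030)

Confidence interval for the slope:

The 90% CI for β₁ is: β̂₁ ± t*(α/2, n-2) × SE(β̂₁)

Step 1: Find critical t-value
- Confidence level = 0.9
- Degrees of freedom = n - 2 = 30 - 2 = 28
- t*(α/2, 28) = 1.7011

Step 2: Calculate margin of error
Margin = 1.7011 × 0.1416 = 0.2409

Step 3: Construct interval
CI = 1.2621 ± 0.2409
CI = (1.0212, 1.5030)

Interpretation: each one-unit increase in x is associated with a change in mean y of between 1.0212 and 1.5030, with 90% confidence.
Both endpoints are positive, so the data support a genuinely positive slope at this confidence level.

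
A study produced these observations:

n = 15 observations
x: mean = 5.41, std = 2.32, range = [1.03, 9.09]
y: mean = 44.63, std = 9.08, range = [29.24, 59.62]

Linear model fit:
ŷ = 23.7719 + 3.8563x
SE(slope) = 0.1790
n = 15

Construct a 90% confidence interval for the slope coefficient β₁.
The 90% CI for β₁ is (3.5393, 4.1733)

Confidence interval for the slope:

The 90% CI for β₁ is: β̂₁ ± t*(α/2, n-2) × SE(β̂₁)

Step 1: Find critical t-value
- Confidence level = 0.9
- Degrees of freedom = n - 2 = 15 - 2 = 13
- t*(α/2, 13) = 1.7709

Step 2: Calculate margin of error
Margin = 1.7709 × 0.1790 = 0.3170

Step 3: Construct interval
CI = 3.8563 ± 0.3170
CI = (3.5393, 4.1733)

Interpretation: each one-unit increase in x is associated with a change in mean y of between 3.5393 and 4.1733, with 90% confidence.
Since 0 is outside the interval, a two-sided test at α = 0.10 would reject H₀: β₁ = 0.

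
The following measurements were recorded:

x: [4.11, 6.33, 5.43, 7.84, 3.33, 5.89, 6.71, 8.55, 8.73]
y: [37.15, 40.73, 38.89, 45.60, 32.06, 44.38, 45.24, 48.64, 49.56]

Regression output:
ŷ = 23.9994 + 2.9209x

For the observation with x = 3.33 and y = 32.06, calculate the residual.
Residual = -1.6660

The residual is the difference between the actual value and the predicted value:

Residual = y - ŷ

Step 1: Calculate predicted value
ŷ = 23.9994 + 2.9209 × 3.33
ŷ = 33.7260

Step 2: Calculate residual
Residual = 32.06 - 33.7260
Residual = -1.6660

Interpretation: the model overestimates the actual value by 1.6660 at this point (negative residual → observation lies below the fitted line).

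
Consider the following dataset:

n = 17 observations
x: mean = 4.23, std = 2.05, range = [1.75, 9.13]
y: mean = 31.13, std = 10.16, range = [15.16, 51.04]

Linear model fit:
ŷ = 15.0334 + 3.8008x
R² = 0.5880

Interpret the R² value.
About 58.80% of the variability in y is accounted for by the regression on x (R² = 0.5880) — a moderate linear fit.

R² = 1 − SS_res/SS_tot compares the residual scatter to the total scatter of y about its mean.

Here R² = 0.5880:
- Explained: 58.80% of the variation in y
- Unexplained (residual): 100% − 58.80% = 41.20%
- Rule of thumb (below 0.3 weak; 0.3 to below 0.7 moderate; 0.7 and above strong) → moderate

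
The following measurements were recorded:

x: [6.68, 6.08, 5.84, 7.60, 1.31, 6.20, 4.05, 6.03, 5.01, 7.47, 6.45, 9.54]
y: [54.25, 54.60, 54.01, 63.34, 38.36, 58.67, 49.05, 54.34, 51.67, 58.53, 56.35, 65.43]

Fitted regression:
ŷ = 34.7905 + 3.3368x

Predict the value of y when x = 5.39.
ŷ = 52.7759

To predict y for x = 5.39, substitute into the regression equation:

ŷ = 34.7905 + 3.3368 × 5.39
ŷ = 34.7905 + 17.9854
ŷ = 52.7759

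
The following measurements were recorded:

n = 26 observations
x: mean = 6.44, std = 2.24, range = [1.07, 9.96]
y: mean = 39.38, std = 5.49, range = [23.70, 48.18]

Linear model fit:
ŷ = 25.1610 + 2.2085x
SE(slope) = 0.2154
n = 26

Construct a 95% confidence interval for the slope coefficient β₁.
The 95% CI for β₁ is (1.7639, 2.6531)

Confidence interval for the slope:

The 95% CI for β₁ is: β̂₁ ± t*(α/2, n-2) × SE(β̂₁)

Step 1: Find critical t-value
- Confidence level = 0.95
- Degrees of freedom = n - 2 = 26 - 2 = 24
- t*(α/2, 24) = 2.0639

Step 2: Calculate margin of error
Margin = 2.0639 × 0.2154 = 0.4446

Step 3: Construct interval
CI = 2.2085 ± 0.4446
CI = (1.7639, 2.6531)

Interpretation: We are 95% confident that the true slope β₁ lies between 1.7639 and 2.6531.
The interval does not include 0, suggesting a significant linear relationship.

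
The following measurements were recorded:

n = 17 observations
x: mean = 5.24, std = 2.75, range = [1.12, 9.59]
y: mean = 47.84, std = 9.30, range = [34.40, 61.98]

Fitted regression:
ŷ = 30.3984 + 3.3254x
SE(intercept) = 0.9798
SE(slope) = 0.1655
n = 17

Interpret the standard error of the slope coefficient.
SE(slope) = 0.1655 measures the uncertainty in the estimated slope. The coefficient is estimated precisely (SE/|β̂₁| = 5.0%).

SE(β̂₁) = 0.1655 says: if we drew many samples of n = 17 from the same population and refit each time, the fitted slopes would scatter with a standard deviation of roughly 0.1655 around the true β₁.

Relative precision:
- SE / |β̂₁| = 0.1655 / 3.3254 = 5.0%
- Rule of thumb (under 20%: precise; 20% to under 50%: moderately precise; 50% or more: imprecise) → precise

Link to interval estimation: a confidence interval for β₁ is β̂₁ ± t* × 0.1655, so SE sets the half-width per unit of t*.

What drives SE(β̂₁): wider spread of x values → smaller SE; more residual scatter → larger SE.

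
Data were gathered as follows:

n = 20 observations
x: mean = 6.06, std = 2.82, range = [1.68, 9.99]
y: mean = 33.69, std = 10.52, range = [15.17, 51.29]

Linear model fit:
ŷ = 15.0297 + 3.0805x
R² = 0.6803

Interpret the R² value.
R² = 0.6803 means 68.03% of the variation in y is explained by the linear relationship with x. This indicates a moderate fit.

The coefficient of determination R² is the fraction of the total variation in y that the fitted line accounts for.

Here R² = 0.6803:
- Explained: 68.03% of the variation in y
- Unexplained (residual): 100% − 68.03% = 31.97%
- Rule of thumb (below 0.3 weak; 0.3 to below 0.7 moderate; 0.7 and above strong) → moderate

Note: R² never decreases when predictors are added, so it should not be used alone to compare models of different size.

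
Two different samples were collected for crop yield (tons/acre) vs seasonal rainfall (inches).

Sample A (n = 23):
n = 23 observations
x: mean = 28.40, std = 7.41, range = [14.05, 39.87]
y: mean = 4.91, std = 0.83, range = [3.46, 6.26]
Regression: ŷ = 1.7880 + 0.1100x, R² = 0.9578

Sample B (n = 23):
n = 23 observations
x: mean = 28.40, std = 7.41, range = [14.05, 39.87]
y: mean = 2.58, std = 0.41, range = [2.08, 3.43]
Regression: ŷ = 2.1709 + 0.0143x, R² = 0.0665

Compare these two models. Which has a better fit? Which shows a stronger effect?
Model A has the better fit (R² = 0.9578 vs 0.0665). Model A shows the stronger effect (|β₁| = 0.1100 vs 0.0143).

Model Comparison:

Goodness of fit (R²):
- Model A: R² = 0.9578 → 95.78% of variance in crop yield explained
- Model B: R² = 0.0665 → 6.65% of variance in crop yield explained
- 0.9578 > 0.0665 → Model A has the better fit

Strength of effect — compare |β₁|:
- Model A: β₁ = 0.1100 → predicted crop yield rises 0.1100 tons/acre per additional inch of rainfall
- Model B: β₁ = 0.0143 → predicted crop yield rises 0.0143 tons/acre per additional inch of rainfall
- |0.1100| > |0.0143| → Model A shows the stronger marginal effect

Note: The two samples could reflect different populations, time periods, or measurement quality.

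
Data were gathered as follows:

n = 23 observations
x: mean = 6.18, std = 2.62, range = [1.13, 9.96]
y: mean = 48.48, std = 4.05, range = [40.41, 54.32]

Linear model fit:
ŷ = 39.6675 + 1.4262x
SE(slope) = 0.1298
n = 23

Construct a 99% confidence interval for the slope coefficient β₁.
The 99% CI for β₁ is (1.0587, 1.7937)

Confidence interval for the slope:

The 99% CI for β₁ is: β̂₁ ± t*(α/2, n-2) × SE(β̂₁)

Step 1: Find critical t-value
- Confidence level = 0.99
- Degrees of freedom = n - 2 = 23 - 2 = 21
- t*(α/2, 21) = 2.8314

Step 2: Calculate margin of error
Margin = 2.8314 × 0.1298 = 0.3675

Step 3: Construct interval
CI = 1.4262 ± 0.3675
CI = (1.0587, 1.7937)

Interpretation: We are 99% confident that the true slope β₁ lies between 1.0587 and 1.7937.
Since 0 is outside the interval, a two-sided test at α = 0.01 would reject H₀: β₁ = 0.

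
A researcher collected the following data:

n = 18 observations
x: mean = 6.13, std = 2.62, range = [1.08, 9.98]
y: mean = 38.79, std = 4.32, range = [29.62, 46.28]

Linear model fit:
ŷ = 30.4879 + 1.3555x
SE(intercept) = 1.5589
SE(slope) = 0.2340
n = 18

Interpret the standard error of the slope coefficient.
SE(slope) = 0.2340 measures the uncertainty in the estimated slope. The coefficient is estimated precisely (SE/|β̂₁| = 17.3%).

What SE measures:
- The standard error quantifies the sampling variability of the coefficient estimate
- It is the estimated standard deviation of β̂₁ across hypothetical repeated samples of the same size
- Smaller SE → more precise estimate

Relative precision:
- SE / |β̂₁| = 0.2340 / 1.3555 = 17.3%
- Rule of thumb (under 20%: precise; 20% to under 50%: moderately precise; 50% or more: imprecise) → precise

Rough 95% range (±2 SE): 1.3555 ± 0.4680 → (0.8875, 1.8235).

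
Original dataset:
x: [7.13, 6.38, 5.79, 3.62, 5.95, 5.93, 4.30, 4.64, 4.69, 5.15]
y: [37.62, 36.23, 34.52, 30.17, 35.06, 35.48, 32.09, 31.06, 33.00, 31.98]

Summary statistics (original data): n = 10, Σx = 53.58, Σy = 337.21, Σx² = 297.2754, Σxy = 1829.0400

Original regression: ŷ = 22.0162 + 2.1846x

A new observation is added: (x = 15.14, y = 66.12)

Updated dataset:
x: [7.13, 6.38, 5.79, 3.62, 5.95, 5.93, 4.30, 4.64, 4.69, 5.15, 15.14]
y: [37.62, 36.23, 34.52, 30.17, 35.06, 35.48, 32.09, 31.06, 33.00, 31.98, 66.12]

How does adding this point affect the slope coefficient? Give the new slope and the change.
New slope β₁ = 3.1938 versus 2.1846 before: a change of +1.0092 (+46.2%).

x = 15.14 lies well outside the original x-range [3.62, 7.13] (x̄ ≈ 5.36), so this observation has high leverage and can move the slope substantially.

Step 1: Update the sums with the new point (n goes from 10 to 11)
Σx  = 53.58 + 15.14 = 68.72
Σy  = 337.21 + 66.12 = 403.33
Σx² = 297.2754 + 15.14² = 297.2754 + 229.2196 = 526.4950
Σxy = 1829.0400 + 15.14×66.12 = 1829.0400 + 1001.0568 = 2830.0968

Step 2: Recompute the slope with b₁ = (nΣxy − ΣxΣy) / (nΣx² − (Σx)²)
Numerator   = 11×2830.0968 − 68.72×403.33 = 31131.0648 − 27716.8376 = 3414.2272
Denominator = 11×526.4950 − 68.72² = 5791.4450 − 4722.4384 = 1069.0066
b₁(new) = 3414.2272 / 1069.0066 = 3.1938

(Same formula on the original sums: (10×1829.0400 − 53.58×337.21) / (10×297.2754 − 53.58²) = 222.6882 / 101.9376 = 2.1846, matching the given fit.)

Step 3: Change in slope
Δβ₁ = 3.1938 − 2.1846 = +1.0092
Relative change = +1.0092 / 2.1846 × 100% = +46.2%
→ the slope increases when the point is added.

Because the point sits above the extension of the original line at a high-leverage x, it tilts the fit up.
In practice: examine leverage (hᵢ) and Cook's distance rather than deleting it automatically; investigate whether it comes from the same population as the rest of the sample.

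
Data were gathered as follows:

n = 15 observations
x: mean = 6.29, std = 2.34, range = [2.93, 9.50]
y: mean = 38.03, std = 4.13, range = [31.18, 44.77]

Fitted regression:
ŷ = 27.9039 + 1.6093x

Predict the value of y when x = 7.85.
ŷ = 40.5369

x = 7.85 lies inside the observed range [2.93, 9.50], so the fitted equation applies directly:

ŷ = 27.9039 + 1.6093 × 7.85
ŷ = 27.9039 + 12.6330
ŷ = 40.5369

This is the fitted mean response at that x — an individual observation would come with a wider prediction interval.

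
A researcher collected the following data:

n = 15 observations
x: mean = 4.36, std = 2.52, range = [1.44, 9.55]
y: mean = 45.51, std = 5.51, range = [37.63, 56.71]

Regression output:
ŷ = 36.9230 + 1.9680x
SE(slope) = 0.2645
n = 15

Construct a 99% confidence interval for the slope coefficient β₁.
The 99% CI for β₁ is (1.1712, 2.7648)

Confidence interval for the slope:

The 99% CI for β₁ is: β̂₁ ± t*(α/2, n-2) × SE(β̂₁)

Step 1: Find critical t-value
- Confidence level = 0.99
- Degrees of freedom = n - 2 = 15 - 2 = 13
- t*(α/2, 13) = 3.0123

Step 2: Calculate margin of error
Margin = 3.0123 × 0.2645 = 0.7968

Step 3: Construct interval
CI = 1.9680 ± 0.7968
CI = (1.1712, 2.7648)

Interpretation: intervals built this way capture the true β₁ in 99% of repeated samples; here the plausible range for the per-unit effect of x on y is 1.1712 to 2.7648.
Both endpoints are positive, so the data support a genuinely positive slope at this confidence level.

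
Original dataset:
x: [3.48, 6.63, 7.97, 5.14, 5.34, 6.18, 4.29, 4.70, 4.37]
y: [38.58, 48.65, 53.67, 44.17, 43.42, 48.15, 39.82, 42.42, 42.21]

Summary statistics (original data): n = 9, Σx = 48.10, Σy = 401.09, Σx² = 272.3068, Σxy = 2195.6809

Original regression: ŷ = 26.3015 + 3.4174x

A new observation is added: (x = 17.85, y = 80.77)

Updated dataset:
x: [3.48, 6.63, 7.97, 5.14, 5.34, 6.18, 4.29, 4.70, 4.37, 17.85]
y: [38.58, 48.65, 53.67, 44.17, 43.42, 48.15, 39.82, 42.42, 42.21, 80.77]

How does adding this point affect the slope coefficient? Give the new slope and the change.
New slope β₁ = 2.9461 versus 3.4174 before: a change of -0.4713 (-13.8%).

x = 17.85 lies well outside the original x-range [3.48, 7.97] (x̄ ≈ 5.34), so this observation has high leverage and can move the slope substantially.

Step 1: Update the sums with the new point (n goes from 9 to 10)
Σx  = 48.10 + 17.85 = 65.95
Σy  = 401.09 + 80.77 = 481.86
Σx² = 272.3068 + 17.85² = 272.3068 + 318.6225 = 590.9293
Σxy = 2195.6809 + 17.85×80.77 = 2195.6809 + 1441.7445 = 3637.4254

Step 2: Recompute the slope with b₁ = (nΣxy − ΣxΣy) / (nΣx² − (Σx)²)
Numerator   = 10×3637.4254 − 65.95×481.86 = 36374.2540 − 31778.6670 = 4595.5870
Denominator = 10×590.9293 − 65.95² = 5909.2930 − 4349.4025 = 1559.8905
b₁(new) = 4595.5870 / 1559.8905 = 2.9461

(Same formula on the original sums: (9×2195.6809 − 48.10×401.09) / (9×272.3068 − 48.10²) = 468.6991 / 137.1512 = 3.4174, matching the given fit.)

Step 3: Change in slope
Δβ₁ = 2.9461 − 3.4174 = -0.4713
Relative change = -0.4713 / 3.4174 × 100% = -13.8%
→ the slope decreases when the point is added.

Because the point sits below the extension of the original line at a high-leverage x, it tilts the fit down.
In practice: investigate whether it comes from the same population as the rest of the sample.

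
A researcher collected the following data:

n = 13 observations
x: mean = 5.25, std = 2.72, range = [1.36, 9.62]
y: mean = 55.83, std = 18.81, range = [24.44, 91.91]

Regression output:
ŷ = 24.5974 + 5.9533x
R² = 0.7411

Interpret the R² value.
About 74.11% of the variability in y is accounted for by the regression on x (R² = 0.7411) — a strong linear fit.

R² = 1 − SS_res/SS_tot compares the residual scatter to the total scatter of y about its mean.

Here R² = 0.7411:
- Explained: 74.11% of the variation in y
- Unexplained (residual): 100% − 74.11% = 25.89%
- Rule of thumb (below 0.3 weak; 0.3 to below 0.7 moderate; 0.7 and above strong) → strong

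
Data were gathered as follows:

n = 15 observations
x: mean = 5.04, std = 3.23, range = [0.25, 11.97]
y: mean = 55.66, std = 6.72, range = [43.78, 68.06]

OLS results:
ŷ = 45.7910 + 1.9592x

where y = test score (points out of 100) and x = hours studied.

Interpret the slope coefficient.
On average, test score is about 1.9592 points higher for every extra hour of study time.

β₁ = 1.9592 is the change in predicted test score (points) per additional hour of study time.

Interpretation:
- Study time up by 1 hour → predicted test score increases by 1.9592 points
- The effect is assumed constant over the observed range of x (linearity)
- The sign (+) gives the direction; the magnitude 1.9592 gives the size of the effect per hour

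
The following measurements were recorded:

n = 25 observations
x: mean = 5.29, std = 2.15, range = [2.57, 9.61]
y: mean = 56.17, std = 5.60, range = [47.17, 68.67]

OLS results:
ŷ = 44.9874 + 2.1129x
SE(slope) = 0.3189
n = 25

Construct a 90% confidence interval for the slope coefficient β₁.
The 90% CI for β₁ is (1.5663, 2.6595)

Confidence interval for the slope:

The 90% CI for β₁ is: β̂₁ ± t*(α/2, n-2) × SE(β̂₁)

Step 1: Find critical t-value
- Confidence level = 0.9
- Degrees of freedom = n - 2 = 25 - 2 = 23
- t*(α/2, 23) = 1.7139

Step 2: Calculate margin of error
Margin = 1.7139 × 0.3189 = 0.5466

Step 3: Construct interval
CI = 2.1129 ± 0.5466
CI = (1.5663, 2.6595)

Interpretation: We are 90% confident that the true slope β₁ lies between 1.5663 and 2.6595.
Since 0 is outside the interval, a two-sided test at α = 0.10 would reject H₀: β₁ = 0.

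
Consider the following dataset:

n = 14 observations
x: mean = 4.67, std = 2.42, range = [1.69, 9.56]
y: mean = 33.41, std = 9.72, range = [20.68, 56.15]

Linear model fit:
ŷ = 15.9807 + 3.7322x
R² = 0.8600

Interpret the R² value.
About 86.00% of the variability in y is accounted for by the regression on x (R² = 0.8600) — a strong linear fit.

R² (coefficient of determination) measures the proportion of variance in y explained by the regression model.

Here R² = 0.8600:
- Explained: 86.00% of the variation in y
- Unexplained (residual): 100% − 86.00% = 14.00%
- Rule of thumb (below 0.3 weak; 0.3 to below 0.7 moderate; 0.7 and above strong) → strong

Note: R² never decreases when predictors are added, so it should not be used alone to compare models of different size.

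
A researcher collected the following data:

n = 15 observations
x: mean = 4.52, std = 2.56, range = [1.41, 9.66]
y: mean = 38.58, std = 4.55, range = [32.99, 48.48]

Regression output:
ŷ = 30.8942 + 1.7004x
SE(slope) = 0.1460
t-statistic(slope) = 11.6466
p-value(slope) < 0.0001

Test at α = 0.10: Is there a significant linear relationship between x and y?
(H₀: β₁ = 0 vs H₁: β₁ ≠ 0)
Since p-value < 0.0001 < α = 0.10, reject H₀ — the slope is significantly different from 0.

Hypothesis test for the slope coefficient:

H₀: β₁ = 0 (no linear relationship)
H₁: β₁ ≠ 0 (linear relationship exists)

Test statistic: t = β̂₁ / SE(β̂₁) = 1.7004 / 0.1460 = 11.6466

The p-value (<0.0001) is the probability, under H₀, of a t-statistic at least as extreme as |t| = 11.6466 (two-sided, df = n − 2 = 13).

Decision rule: reject H₀ if p-value < α.
p-value < 0.0001 < α = 0.10 → reject H₀.

At α = 0.10 the data do provide convincing evidence of a nonzero slope.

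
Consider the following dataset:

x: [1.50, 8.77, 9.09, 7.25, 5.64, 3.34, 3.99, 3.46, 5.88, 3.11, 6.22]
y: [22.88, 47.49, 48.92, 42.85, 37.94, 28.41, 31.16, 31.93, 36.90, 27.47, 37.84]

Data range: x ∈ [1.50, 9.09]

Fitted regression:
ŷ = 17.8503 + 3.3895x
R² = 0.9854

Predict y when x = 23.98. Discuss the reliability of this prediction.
ŷ = 99.1305 (extrapolation — x = 23.98 lies outside [1.50, 9.09], so reliability is low).

Prediction calculation:
ŷ = 17.8503 + 3.3895 × 23.98
ŷ = 99.1305

Reliability:
- Data range: x ∈ [1.50, 9.09]
- Prediction point: x = 23.98 is 14.89 units above the observed range → this is EXTRAPOLATION, not interpolation

Why that matters here:
- There are no observations near this x to validate the fitted line there
- R² describes fit only over the sampled x values; it says nothing about behaviour beyond them

The R² = 0.9854 only validates the fit within [1.50, 9.09]; treat ŷ = 99.1305 with caution.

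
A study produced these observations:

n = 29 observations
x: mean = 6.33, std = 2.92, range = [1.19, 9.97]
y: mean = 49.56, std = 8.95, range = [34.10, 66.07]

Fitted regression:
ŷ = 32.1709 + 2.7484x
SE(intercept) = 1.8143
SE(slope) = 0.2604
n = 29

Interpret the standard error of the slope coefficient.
SE(β̂₁) = 0.2604 is the estimated standard deviation of the slope estimate across repeated samples; relative to β̂₁ = 2.7484 that is 9.5%, a precise estimate.

SE(β̂₁) = 0.2604 says: if we drew many samples of n = 29 from the same population and refit each time, the fitted slopes would scatter with a standard deviation of roughly 0.2604 around the true β₁.

Relative precision:
- SE / |β̂₁| = 0.2604 / 2.7484 = 9.5%
- Rule of thumb (under 20%: precise; 20% to under 50%: moderately precise; 50% or more: imprecise) → precise

Link to interval estimation: a confidence interval for β₁ is β̂₁ ± t* × 0.2604, so SE sets the half-width per unit of t*.

What drives SE(β̂₁): larger n (here n = 29) → smaller SE; wider spread of x values → smaller SE; more residual scatter → larger SE.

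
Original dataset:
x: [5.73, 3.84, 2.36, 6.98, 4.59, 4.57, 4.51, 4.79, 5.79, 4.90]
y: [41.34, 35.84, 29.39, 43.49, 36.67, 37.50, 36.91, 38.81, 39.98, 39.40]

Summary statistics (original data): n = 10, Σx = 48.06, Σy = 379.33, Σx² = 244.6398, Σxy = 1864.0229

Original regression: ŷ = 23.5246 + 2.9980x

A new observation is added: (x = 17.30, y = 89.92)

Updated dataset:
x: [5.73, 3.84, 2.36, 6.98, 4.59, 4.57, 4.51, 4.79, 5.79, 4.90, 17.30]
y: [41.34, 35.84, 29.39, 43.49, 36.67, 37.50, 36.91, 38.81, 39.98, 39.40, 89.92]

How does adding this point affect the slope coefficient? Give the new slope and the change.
Adding the point moves β₁ from 2.9980 to 4.0588, i.e. it increases by 1.0608 (+35.4%).

x = 17.30 lies well outside the original x-range [2.36, 6.98] (x̄ ≈ 4.81), so this observation has high leverage and can move the slope substantially.

Step 1: Update the sums with the new point (n goes from 10 to 11)
Σx  = 48.06 + 17.30 = 65.36
Σy  = 379.33 + 89.92 = 469.25
Σx² = 244.6398 + 17.30² = 244.6398 + 299.2900 = 543.9298
Σxy = 1864.0229 + 17.30×89.92 = 1864.0229 + 1555.6160 = 3419.6389

Step 2: Recompute the slope with b₁ = (nΣxy − ΣxΣy) / (nΣx² − (Σx)²)
Numerator   = 11×3419.6389 − 65.36×469.25 = 37616.0279 − 30670.1800 = 6945.8479
Denominator = 11×543.9298 − 65.36² = 5983.2278 − 4271.9296 = 1711.2982
b₁(new) = 6945.8479 / 1711.2982 = 4.0588

(Same formula on the original sums: (10×1864.0229 − 48.06×379.33) / (10×244.6398 − 48.06²) = 409.6292 / 136.6344 = 2.9980, matching the given fit.)

Step 3: Change in slope
Δβ₁ = 4.0588 − 2.9980 = +1.0608
Relative change = +1.0608 / 2.9980 × 100% = +35.4%
→ the slope increases when the point is added.

A high-leverage point only changes the slope if it is off the original line; here y = 89.92 is above the original trend, so the slope increases.
In practice: refit with and without it and report both if conclusions differ; examine leverage (hᵢ) and Cook's distance rather than deleting it automatically.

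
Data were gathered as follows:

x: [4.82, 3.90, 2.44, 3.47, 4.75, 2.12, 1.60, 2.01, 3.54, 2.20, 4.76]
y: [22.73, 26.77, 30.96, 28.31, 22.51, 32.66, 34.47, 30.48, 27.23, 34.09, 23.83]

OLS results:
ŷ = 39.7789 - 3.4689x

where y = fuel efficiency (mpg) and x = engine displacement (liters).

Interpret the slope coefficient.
On average, fuel efficiency is about 3.4689 mpg lower for every extra liter of engine displacement.

β₁ = -3.4689 is the change in predicted fuel efficiency (mpg) per additional liter of engine displacement.

Interpretation:
- Engine displacement up by 1 liter → predicted fuel efficiency decreases by 3.4689 mpg
- The effect is assumed constant over the observed range of x (linearity)
- The sign (−) gives the direction; the magnitude 3.4689 gives the size of the effect per liter

(β₀ = 39.7789 is the fitted value at x = 0 and is not part of the slope interpretation.)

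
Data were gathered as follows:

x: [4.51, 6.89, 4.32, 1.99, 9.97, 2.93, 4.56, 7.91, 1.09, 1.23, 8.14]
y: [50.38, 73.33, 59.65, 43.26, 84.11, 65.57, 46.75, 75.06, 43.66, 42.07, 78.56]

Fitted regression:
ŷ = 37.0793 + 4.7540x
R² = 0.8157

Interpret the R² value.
About 81.57% of the variability in y is accounted for by the regression on x (R² = 0.8157) — a strong linear fit.

R² = 1 − SS_res/SS_tot compares the residual scatter to the total scatter of y about its mean.

Here R² = 0.8157:
- Explained: 81.57% of the variation in y
- Unexplained (residual): 100% − 81.57% = 18.43%
- Rule of thumb (below 0.3 weak; 0.3 to below 0.7 moderate; 0.7 and above strong) → strong

Note: R² says nothing about causation, and a high R² does not by itself mean the linear form is appropriate — check the residuals.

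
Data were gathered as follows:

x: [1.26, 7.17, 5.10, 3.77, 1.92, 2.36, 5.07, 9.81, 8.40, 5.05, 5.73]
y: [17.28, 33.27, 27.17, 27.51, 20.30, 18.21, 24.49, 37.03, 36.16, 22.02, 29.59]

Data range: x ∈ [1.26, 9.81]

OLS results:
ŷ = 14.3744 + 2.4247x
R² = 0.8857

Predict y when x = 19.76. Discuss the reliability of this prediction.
ŷ = 62.2865 (extrapolation — x = 19.76 lies outside [1.26, 9.81], so reliability is low).

Prediction calculation:
ŷ = 14.3744 + 2.4247 × 19.76
ŷ = 62.2865

Reliability:
- Data range: x ∈ [1.26, 9.81]
- Prediction point: x = 19.76 is 9.95 units above the observed range → this is EXTRAPOLATION, not interpolation

Why that matters here:
- R² describes fit only over the sampled x values; it says nothing about behaviour beyond them
- Real relationships often flatten, saturate, or turn nonlinear at extremes

Report the number if required, but flag clearly that it is an extrapolation.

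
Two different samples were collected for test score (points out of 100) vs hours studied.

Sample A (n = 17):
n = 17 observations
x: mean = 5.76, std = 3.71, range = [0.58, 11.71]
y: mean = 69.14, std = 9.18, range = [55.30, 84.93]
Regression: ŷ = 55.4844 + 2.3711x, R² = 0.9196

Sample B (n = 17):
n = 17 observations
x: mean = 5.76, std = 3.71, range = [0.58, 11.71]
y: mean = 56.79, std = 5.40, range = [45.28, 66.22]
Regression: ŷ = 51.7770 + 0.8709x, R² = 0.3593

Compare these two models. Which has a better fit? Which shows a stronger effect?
Model A has the better fit (R² = 0.9196 vs 0.3593). Model A shows the stronger effect (|β₁| = 2.3711 vs 0.8709).

Model Comparison:

Which explains more variance? (R²)
- Model A: R² = 0.9196 → 91.96% of variance in test score explained
- Model B: R² = 0.3593 → 35.93% of variance in test score explained
- 0.9196 > 0.3593 → Model A has the better fit

Which has the larger per-hour effect? (|β₁|)
- Model A: β₁ = 2.3711 → predicted test score rises 2.3711 points per additional hour of study time
- Model B: β₁ = 0.8709 → predicted test score rises 0.8709 points per additional hour of study time
- |2.3711| > |0.8709| → Model A shows the stronger marginal effect

Note: R² measures how tightly points cluster around the line; β₁ measures how steep the line is — they answer different questions.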